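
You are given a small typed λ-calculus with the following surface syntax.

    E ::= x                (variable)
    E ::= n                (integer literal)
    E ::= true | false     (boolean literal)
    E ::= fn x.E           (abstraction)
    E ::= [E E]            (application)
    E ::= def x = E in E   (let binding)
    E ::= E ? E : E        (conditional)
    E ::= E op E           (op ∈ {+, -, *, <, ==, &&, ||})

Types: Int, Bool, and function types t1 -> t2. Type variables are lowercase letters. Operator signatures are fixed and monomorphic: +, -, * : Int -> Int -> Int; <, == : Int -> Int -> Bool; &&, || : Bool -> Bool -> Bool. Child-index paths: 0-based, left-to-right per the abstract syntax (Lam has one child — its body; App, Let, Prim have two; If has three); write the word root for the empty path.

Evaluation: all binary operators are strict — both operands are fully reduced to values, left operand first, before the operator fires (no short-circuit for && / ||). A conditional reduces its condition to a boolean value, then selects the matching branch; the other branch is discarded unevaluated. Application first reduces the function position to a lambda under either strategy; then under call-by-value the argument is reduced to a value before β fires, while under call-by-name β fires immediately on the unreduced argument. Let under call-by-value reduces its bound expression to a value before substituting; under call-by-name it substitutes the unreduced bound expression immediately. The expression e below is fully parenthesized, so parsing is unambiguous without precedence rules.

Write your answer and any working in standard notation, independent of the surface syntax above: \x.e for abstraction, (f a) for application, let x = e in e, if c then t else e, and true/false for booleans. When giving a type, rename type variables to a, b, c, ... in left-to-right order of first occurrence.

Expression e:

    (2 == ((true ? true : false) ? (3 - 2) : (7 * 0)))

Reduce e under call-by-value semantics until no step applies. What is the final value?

Answer: false

Working:
step 0: (2 == (if (if true then true else false) then (3 - 2) else (7 * 0)))
step 1: [if@1.0] (2 == (if true then (3 - 2) else (7 * 0)))
step 2: [if@1] (2 == (3 - 2))
step 3: [delta@1] (2 == 1)
step 4: [delta@root] false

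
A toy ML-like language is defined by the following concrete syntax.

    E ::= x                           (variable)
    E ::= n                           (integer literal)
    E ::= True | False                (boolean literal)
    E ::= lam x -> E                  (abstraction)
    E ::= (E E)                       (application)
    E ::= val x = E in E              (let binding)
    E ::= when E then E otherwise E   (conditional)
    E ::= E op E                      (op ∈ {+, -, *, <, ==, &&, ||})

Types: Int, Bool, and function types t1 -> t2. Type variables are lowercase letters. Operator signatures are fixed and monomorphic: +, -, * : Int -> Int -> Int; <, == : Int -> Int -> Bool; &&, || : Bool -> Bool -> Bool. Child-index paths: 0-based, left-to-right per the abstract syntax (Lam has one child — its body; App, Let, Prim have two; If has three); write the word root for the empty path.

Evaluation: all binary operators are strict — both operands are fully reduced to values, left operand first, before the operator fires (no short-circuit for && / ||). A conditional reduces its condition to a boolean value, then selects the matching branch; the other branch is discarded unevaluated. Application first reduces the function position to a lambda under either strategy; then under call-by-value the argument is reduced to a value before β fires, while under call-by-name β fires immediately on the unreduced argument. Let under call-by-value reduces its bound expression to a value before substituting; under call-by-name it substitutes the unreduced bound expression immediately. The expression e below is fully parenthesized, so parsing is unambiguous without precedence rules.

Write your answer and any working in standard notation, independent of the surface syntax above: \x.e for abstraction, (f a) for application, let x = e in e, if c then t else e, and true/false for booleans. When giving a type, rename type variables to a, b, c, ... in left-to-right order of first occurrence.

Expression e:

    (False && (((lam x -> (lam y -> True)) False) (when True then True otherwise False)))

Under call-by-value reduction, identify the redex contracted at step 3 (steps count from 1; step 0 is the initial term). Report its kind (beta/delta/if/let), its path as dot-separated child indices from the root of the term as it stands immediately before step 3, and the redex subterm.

Answer: beta at 1 : ((\y.true) true)

Derivation:
step 0: (false && (((\x.(\y.true)) false) (if true then true else false)))
step 1: [beta@1.0] (false && ((\y.true) (if true then true else false)))
step 2: [if@1.1] (false && ((\y.true) true))
step 3: [beta@1] (false && true)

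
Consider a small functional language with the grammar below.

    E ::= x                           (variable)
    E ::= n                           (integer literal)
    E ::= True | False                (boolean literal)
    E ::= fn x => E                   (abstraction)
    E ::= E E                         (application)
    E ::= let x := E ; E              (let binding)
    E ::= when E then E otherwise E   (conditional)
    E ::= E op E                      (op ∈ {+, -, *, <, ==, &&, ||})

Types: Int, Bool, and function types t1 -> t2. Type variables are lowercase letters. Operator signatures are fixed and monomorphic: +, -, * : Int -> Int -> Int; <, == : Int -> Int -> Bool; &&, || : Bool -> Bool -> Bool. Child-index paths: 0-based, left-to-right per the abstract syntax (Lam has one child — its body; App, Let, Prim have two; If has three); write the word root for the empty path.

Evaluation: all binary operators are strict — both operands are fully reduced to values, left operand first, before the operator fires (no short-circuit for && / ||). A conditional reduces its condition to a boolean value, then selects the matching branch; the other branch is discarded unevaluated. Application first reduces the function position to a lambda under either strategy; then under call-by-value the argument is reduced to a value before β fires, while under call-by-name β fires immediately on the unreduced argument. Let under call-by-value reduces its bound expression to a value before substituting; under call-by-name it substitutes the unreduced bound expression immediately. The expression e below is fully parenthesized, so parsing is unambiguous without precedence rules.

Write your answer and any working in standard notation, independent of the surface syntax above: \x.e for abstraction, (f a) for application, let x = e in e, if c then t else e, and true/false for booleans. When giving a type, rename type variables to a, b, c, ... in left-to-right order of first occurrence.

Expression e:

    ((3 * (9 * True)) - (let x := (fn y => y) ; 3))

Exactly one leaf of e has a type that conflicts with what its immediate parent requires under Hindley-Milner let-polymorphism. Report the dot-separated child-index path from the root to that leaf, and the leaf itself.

Working:
  unify Int ~ Int
  unify Int ~ Int
  unify Bool ~ Int
  FAIL: mismatch Bool ~ Int

Answer: 0.1.1 : true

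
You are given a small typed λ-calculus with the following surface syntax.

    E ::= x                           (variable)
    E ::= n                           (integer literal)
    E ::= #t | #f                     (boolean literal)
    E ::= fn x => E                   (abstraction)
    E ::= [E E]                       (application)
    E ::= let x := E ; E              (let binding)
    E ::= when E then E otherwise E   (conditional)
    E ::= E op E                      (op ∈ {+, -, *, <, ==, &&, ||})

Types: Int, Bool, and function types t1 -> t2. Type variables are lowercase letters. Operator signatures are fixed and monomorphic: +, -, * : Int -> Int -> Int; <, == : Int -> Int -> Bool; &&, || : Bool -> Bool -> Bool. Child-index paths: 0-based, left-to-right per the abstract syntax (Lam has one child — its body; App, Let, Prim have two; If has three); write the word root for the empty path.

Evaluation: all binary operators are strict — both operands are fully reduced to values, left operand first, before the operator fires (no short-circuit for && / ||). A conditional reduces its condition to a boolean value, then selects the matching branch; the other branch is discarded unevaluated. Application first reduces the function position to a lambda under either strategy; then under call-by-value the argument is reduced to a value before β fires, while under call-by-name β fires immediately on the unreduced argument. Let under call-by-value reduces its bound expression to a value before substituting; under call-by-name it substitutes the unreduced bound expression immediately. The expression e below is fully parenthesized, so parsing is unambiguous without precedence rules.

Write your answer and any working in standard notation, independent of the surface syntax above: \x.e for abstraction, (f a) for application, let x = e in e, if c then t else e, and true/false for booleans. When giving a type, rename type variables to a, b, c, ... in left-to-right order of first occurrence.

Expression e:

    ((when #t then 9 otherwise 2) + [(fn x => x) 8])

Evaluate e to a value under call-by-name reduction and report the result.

Answer: 17

Trace:
step 0: ((if true then 9 else 2) + ((\x.x) 8))
step 1: [if@0] (9 + ((\x.x) 8))
step 2: [beta@1] (9 + 8)
step 3: [delta@root] 17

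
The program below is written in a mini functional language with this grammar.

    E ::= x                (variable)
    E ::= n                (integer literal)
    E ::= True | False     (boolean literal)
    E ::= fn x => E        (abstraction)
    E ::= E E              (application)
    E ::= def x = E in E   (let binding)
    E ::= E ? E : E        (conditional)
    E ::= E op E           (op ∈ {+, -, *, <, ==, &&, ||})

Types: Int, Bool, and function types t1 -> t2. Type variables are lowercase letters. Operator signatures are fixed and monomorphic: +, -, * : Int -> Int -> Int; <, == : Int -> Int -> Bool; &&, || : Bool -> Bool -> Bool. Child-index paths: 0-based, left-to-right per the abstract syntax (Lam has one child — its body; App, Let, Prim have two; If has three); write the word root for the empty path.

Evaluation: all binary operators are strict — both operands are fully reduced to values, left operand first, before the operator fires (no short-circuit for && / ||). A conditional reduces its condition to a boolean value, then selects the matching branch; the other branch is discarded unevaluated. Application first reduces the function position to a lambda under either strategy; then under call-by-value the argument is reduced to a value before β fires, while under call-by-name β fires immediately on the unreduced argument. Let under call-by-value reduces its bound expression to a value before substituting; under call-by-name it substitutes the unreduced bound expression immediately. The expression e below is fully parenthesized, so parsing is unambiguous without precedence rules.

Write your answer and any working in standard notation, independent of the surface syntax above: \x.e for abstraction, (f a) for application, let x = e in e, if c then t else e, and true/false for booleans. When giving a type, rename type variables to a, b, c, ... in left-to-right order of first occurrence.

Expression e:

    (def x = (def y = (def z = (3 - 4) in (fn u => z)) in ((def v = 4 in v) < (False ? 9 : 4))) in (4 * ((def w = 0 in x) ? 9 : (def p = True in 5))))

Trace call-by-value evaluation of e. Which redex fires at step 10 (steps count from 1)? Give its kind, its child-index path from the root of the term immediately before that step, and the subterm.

Answer: let at 1 : (let p = true in 5)

Derivation:
step 0: (let x = (let y = (let z = (3 - 4) in (\u.z)) in ((let v = 4 in v) < (if false then 9 else 4))) in (4 * (if (let w = 0 in x) then 9 else (let p = true in 5))))
step 1: [delta@0.0.0] (let x = (let y = (let z = -1 in (\u.z)) in ((let v = 4 in v) < (if false then 9 else 4))) in (4 * (if (let w = 0 in x) then 9 else (let p = true in 5))))
step 2: [let@0.0] (let x = (let y = (\u.-1) in ((let v = 4 in v) < (if false then 9 else 4))) in (4 * (if (let w = 0 in x) then 9 else (let p = true in 5))))
step 3: [let@0] (let x = ((let v = 4 in v) < (if false then 9 else 4)) in (4 * (if (let w = 0 in x) then 9 else (let p = true in 5))))
step 4: [let@0.0] (let x = (4 < (if false then 9 else 4)) in (4 * (if (let w = 0 in x) then 9 else (let p = true in 5))))
step 5: [if@0.1] (let x = (4 < 4) in (4 * (if (let w = 0 in x) then 9 else (let p = true in 5))))
step 6: [delta@0] (let x = false in (4 * (if (let w = 0 in x) then 9 else (let p = true in 5))))
step 7: [let@root] (4 * (if (let w = 0 in false) then 9 else (let p = true in 5)))
step 8: [let@1.0] (4 * (if false then 9 else (let p = true in 5)))
step 9: [if@1] (4 * (let p = true in 5))
step 10: [let@1] (4 * 5)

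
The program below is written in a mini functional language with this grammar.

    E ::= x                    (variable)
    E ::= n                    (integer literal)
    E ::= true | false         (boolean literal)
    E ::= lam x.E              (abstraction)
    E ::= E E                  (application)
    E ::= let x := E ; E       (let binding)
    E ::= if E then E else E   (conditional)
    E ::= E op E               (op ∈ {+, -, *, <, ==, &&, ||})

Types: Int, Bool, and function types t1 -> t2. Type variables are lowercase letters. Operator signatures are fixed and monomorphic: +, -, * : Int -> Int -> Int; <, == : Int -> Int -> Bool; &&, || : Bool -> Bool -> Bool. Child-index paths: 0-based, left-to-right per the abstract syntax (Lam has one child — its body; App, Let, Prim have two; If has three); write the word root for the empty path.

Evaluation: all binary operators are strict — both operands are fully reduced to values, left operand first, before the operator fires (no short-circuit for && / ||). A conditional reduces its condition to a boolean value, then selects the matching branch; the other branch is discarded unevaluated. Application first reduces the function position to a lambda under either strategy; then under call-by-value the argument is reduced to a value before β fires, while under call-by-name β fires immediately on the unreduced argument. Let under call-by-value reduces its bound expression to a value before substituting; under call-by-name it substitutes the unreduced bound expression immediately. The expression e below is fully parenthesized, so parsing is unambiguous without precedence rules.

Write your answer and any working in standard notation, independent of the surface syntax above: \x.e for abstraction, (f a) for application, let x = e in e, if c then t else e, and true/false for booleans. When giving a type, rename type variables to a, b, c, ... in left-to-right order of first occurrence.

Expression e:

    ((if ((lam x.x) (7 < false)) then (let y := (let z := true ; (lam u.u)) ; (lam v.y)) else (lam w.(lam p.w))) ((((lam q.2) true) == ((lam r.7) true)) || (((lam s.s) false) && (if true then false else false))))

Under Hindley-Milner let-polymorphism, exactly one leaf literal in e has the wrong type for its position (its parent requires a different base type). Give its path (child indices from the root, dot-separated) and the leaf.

Derivation:
x : a
\x._ : a -> a
  unify Int ~ Int
  unify Bool ~ Int
  FAIL: mismatch Bool ~ Int

Answer: 0.0.1.1 : false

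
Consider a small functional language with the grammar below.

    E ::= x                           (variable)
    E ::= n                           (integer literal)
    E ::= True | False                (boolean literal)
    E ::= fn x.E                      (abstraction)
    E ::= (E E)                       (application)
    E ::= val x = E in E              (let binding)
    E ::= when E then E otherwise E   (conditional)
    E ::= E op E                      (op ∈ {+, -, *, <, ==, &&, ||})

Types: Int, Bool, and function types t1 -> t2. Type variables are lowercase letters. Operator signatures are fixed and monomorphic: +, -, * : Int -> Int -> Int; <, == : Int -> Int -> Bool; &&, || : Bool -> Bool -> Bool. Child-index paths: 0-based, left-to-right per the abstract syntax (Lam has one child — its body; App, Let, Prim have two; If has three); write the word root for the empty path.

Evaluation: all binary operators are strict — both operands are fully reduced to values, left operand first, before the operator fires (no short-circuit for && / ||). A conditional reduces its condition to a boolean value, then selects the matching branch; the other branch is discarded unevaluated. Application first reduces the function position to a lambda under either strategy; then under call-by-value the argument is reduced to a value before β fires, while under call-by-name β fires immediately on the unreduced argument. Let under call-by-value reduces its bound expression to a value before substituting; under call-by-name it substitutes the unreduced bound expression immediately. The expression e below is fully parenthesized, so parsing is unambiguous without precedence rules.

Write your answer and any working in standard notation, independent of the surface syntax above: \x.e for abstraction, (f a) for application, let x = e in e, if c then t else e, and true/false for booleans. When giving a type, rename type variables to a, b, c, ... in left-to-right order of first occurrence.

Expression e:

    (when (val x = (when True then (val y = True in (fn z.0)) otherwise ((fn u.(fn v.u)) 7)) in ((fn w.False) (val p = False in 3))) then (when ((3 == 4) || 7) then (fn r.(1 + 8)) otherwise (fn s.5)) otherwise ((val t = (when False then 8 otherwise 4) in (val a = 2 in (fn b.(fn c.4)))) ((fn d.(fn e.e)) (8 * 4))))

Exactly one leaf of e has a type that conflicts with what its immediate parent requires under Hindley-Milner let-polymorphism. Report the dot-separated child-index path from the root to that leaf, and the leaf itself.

Answer: 1.0.1 : 7

Derivation:
  unify Bool ~ Bool
let y : Bool
\z._ : a -> Int
u : b
\v._ : c -> b
\u._ : b -> c -> b
  unify b -> c -> b ~ Int -> d
  unify b ~ Int
  unify c -> Int ~ d
_ _ : c -> Int
  unify a -> Int ~ c -> Int
  unify a ~ c
  unify Int ~ Int
let x : forall. c -> Int
\w._ : e -> Bool
let p : Bool
  unify e -> Bool ~ Int -> f
  unify e ~ Int
  unify Bool ~ f
_ _ : Bool
  unify Bool ~ Bool
  unify Int ~ Int
  unify Int ~ Int
  unify Bool ~ Bool
  unify Int ~ Bool
  FAIL: mismatch Int ~ Bool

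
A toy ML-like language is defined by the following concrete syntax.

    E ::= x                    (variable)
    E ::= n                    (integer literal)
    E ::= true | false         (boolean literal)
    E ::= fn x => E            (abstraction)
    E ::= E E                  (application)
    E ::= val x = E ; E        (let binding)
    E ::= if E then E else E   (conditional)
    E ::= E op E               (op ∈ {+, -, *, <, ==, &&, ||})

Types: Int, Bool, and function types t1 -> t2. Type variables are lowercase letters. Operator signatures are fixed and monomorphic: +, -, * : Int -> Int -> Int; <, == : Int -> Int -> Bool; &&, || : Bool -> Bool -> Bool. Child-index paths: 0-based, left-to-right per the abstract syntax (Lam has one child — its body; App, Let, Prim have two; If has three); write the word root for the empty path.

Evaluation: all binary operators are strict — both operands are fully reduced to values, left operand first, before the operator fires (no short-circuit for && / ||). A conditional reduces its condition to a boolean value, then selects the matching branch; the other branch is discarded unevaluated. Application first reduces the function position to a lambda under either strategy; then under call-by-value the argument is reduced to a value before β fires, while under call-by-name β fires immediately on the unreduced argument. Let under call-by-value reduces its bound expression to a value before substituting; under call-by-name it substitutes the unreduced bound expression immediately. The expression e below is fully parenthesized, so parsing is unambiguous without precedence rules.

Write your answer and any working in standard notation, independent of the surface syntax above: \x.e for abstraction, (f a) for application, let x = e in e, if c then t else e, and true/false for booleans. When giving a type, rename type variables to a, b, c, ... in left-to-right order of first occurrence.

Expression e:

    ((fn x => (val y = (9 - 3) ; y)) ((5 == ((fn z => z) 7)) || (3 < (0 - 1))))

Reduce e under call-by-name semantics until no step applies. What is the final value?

Trace:
step 0: ((\x.(let y = (9 - 3) in y)) ((5 == ((\z.z) 7)) || (3 < (0 - 1))))
step 1: [beta@root] (let y = (9 - 3) in y)
step 2: [let@root] (9 - 3)
step 3: [delta@root] 6

Answer: 6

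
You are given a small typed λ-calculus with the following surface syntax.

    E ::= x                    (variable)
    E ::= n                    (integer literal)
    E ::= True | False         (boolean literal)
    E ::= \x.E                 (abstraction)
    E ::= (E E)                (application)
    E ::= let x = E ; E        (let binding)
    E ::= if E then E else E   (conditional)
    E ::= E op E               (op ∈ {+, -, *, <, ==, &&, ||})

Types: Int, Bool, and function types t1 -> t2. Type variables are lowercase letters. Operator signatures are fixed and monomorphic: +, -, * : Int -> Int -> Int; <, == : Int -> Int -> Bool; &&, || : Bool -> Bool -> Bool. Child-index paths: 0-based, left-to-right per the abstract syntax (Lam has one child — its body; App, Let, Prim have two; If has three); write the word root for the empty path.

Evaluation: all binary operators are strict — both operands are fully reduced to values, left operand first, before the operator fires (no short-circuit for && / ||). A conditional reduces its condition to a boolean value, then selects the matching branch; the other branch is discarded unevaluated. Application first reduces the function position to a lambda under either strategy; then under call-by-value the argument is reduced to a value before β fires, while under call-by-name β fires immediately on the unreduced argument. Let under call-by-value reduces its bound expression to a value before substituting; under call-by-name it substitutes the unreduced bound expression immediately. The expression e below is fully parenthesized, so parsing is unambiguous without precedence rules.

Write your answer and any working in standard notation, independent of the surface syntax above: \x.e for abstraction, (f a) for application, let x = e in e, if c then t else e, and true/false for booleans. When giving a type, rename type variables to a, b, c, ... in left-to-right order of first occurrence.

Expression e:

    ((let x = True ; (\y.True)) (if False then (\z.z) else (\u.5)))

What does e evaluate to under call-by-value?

Answer: true

Trace:
step 0: ((let x = true in (\y.true)) (if false then (\z.z) else (\u.5)))
step 1: [let@0] ((\y.true) (if false then (\z.z) else (\u.5)))
step 2: [if@1] ((\y.true) (\u.5))
step 3: [beta@root] true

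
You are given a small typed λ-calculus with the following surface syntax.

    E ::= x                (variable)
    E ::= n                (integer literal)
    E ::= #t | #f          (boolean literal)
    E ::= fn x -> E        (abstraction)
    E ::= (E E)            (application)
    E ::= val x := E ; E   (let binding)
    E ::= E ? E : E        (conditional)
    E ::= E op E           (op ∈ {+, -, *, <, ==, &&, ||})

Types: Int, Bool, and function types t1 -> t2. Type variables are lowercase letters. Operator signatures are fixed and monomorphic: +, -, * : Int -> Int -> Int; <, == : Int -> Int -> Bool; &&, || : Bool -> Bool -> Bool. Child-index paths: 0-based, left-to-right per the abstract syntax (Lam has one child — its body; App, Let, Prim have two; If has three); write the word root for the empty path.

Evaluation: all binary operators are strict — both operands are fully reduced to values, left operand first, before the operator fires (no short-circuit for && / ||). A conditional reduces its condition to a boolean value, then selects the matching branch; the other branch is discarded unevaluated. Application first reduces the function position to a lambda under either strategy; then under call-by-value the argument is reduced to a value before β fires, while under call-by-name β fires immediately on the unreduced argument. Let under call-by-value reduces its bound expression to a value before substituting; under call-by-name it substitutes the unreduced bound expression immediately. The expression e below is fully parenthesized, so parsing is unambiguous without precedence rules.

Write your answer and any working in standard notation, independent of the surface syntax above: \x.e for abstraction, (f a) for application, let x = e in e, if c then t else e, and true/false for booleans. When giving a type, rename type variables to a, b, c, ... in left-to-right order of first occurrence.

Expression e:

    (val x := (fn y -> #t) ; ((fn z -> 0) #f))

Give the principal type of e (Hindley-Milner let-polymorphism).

Working:
\y._ : a -> Bool
let x : forall. a -> Bool
\z._ : b -> Int
  unify b -> Int ~ Bool -> c
  unify b ~ Bool
  unify Int ~ c
_ _ : Int

Answer: Int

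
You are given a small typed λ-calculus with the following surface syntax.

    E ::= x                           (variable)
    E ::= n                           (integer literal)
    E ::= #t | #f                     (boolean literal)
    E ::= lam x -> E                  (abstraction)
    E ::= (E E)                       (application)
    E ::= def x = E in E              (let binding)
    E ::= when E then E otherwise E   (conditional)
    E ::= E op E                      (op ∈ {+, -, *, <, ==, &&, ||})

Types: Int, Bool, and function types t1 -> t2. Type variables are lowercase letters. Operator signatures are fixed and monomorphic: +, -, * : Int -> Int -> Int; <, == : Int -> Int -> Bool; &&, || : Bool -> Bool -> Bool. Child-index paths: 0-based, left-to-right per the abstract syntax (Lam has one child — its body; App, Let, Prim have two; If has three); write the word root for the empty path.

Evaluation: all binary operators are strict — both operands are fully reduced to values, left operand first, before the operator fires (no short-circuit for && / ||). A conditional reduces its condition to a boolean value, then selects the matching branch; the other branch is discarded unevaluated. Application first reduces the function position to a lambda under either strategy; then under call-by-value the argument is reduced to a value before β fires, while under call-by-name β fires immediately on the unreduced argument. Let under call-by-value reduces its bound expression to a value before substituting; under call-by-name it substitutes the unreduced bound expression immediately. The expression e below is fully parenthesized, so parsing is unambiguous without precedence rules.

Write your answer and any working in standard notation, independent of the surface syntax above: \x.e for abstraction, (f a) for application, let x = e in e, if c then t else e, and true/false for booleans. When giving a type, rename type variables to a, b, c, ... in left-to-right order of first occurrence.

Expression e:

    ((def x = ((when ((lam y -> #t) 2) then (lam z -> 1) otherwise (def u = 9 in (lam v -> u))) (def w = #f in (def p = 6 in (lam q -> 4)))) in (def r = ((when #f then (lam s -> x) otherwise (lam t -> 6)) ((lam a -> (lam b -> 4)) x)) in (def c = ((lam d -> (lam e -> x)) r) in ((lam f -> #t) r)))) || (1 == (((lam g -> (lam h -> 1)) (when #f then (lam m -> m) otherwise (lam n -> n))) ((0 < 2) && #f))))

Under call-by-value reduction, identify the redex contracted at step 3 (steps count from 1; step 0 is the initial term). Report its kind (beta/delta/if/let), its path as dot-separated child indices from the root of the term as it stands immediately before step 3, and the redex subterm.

Answer: let at 0.0.1 : (let w = false in (let p = 6 in (\q.4)))

Working:
step 0: ((let x = ((if ((\y.true) 2) then (\z.1) else (let u = 9 in (\v.u))) (let w = false in (let p = 6 in (\q.4)))) in (let r = ((if false then (\s.x) else (\t.6)) ((\a.(\b.4)) x)) in (let c = ((\d.(\e.x)) r) in ((\f.true) r)))) || (1 == (((\g.(\h.1)) (if false then (\m.m) else (\n.n))) ((0 < 2) && false))))
step 1: [beta@0.0.0.0] ((let x = ((if true then (\z.1) else (let u = 9 in (\v.u))) (let w = false in (let p = 6 in (\q.4)))) in (let r = ((if false then (\s.x) else (\t.6)) ((\a.(\b.4)) x)) in (let c = ((\d.(\e.x)) r) in ((\f.true) r)))) || (1 == (((\g.(\h.1)) (if false then (\m.m) else (\n.n))) ((0 < 2) && false))))
step 2: [if@0.0.0] ((let x = ((\z.1) (let w = false in (let p = 6 in (\q.4)))) in (let r = ((if false then (\s.x) else (\t.6)) ((\a.(\b.4)) x)) in (let c = ((\d.(\e.x)) r) in ((\f.true) r)))) || (1 == (((\g.(\h.1)) (if false then (\m.m) else (\n.n))) ((0 < 2) && false))))
step 3: [let@0.0.1] ((let x = ((\z.1) (let p = 6 in (\q.4))) in (let r = ((if false then (\s.x) else (\t.6)) ((\a.(\b.4)) x)) in (let c = ((\d.(\e.x)) r) in ((\f.true) r)))) || (1 == (((\g.(\h.1)) (if false then (\m.m) else (\n.n))) ((0 < 2) && false))))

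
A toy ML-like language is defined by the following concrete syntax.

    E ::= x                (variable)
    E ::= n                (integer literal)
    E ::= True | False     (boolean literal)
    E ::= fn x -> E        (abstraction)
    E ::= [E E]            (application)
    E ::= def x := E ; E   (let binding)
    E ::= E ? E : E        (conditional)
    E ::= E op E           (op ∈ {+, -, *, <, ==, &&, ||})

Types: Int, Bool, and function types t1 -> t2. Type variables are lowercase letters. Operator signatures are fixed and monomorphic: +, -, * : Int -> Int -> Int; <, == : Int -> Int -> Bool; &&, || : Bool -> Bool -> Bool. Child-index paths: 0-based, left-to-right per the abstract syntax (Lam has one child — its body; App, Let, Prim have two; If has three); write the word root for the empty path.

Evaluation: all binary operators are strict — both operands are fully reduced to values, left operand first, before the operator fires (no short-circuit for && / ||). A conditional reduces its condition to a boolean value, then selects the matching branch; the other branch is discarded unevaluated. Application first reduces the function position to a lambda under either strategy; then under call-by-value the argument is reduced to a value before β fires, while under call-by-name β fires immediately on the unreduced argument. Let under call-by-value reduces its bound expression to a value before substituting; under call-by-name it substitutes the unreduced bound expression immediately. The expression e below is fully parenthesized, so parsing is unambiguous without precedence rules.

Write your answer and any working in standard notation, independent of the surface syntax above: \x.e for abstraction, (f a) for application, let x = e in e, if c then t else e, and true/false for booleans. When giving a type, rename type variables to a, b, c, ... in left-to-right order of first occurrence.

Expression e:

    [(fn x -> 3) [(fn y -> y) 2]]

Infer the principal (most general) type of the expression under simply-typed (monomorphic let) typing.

Working:
\x._ : a -> Int
y : b
\y._ : b -> b
  unify b -> b ~ Int -> c
  unify b ~ Int
  unify Int ~ c
_ _ : Int
  unify a -> Int ~ Int -> d
  unify a ~ Int
  unify Int ~ d
_ _ : Int

Answer: Int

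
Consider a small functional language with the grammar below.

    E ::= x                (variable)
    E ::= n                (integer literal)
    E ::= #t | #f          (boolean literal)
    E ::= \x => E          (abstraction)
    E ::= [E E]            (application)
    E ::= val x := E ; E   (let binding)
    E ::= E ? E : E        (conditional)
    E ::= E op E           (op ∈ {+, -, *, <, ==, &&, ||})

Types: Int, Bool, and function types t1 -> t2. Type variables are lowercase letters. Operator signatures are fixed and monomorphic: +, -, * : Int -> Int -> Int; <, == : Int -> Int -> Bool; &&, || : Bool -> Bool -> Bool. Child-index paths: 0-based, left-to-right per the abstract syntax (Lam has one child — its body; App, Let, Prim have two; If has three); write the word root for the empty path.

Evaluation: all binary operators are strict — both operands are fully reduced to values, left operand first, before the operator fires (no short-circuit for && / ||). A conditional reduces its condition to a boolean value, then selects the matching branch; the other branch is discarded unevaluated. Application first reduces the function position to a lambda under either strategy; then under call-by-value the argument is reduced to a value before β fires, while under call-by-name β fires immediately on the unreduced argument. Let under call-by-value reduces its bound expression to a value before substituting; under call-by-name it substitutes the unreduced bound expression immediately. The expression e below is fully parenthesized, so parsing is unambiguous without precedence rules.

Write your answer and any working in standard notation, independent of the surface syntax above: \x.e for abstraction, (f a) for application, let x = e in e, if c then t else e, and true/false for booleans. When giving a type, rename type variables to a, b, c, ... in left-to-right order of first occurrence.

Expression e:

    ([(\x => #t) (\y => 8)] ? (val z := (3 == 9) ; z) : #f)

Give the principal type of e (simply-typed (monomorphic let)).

Trace:
\x._ : a -> Bool
\y._ : b -> Int
  unify a -> Bool ~ (b -> Int) -> c
  unify a ~ b -> Int
  unify Bool ~ c
_ _ : Bool
  unify Bool ~ Bool
  unify Int ~ Int
  unify Int ~ Int
let z : Bool
z : Bool
  unify Bool ~ Bool

Answer: Bool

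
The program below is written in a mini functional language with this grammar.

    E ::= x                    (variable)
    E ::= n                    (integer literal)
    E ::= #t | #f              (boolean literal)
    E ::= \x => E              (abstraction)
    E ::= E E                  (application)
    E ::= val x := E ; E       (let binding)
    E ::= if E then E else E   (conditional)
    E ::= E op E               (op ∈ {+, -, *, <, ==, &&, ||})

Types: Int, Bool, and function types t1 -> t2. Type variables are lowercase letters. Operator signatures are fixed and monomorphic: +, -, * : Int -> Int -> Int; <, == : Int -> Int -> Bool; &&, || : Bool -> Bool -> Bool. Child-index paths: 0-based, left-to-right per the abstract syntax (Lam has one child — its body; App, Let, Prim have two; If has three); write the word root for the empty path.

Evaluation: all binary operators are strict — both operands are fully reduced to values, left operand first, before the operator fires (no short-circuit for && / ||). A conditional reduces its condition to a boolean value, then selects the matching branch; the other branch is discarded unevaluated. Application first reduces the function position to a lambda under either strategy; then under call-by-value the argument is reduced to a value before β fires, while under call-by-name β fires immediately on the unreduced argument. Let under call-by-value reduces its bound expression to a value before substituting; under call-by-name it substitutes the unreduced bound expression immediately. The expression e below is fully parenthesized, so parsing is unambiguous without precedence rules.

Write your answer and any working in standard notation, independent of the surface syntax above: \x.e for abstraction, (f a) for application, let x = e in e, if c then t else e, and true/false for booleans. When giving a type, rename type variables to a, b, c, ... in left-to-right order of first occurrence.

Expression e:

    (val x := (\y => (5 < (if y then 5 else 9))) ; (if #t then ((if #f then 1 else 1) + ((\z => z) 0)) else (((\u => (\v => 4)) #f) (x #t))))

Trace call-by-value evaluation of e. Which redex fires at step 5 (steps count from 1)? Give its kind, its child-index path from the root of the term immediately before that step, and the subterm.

Answer: delta at root : (1 + 0)

Trace:
step 0: (let x = (\y.(5 < (if y then 5 else 9))) in (if true then ((if false then 1 else 1) + ((\z.z) 0)) else (((\u.(\v.4)) false) (x true))))
step 1: [let@root] (if true then ((if false then 1 else 1) + ((\z.z) 0)) else (((\u.(\v.4)) false) ((\y.(5 < (if y then 5 else 9))) true)))
step 2: [if@root] ((if false then 1 else 1) + ((\z.z) 0))
step 3: [if@0] (1 + ((\z.z) 0))
step 4: [beta@1] (1 + 0)
step 5: [delta@root] 1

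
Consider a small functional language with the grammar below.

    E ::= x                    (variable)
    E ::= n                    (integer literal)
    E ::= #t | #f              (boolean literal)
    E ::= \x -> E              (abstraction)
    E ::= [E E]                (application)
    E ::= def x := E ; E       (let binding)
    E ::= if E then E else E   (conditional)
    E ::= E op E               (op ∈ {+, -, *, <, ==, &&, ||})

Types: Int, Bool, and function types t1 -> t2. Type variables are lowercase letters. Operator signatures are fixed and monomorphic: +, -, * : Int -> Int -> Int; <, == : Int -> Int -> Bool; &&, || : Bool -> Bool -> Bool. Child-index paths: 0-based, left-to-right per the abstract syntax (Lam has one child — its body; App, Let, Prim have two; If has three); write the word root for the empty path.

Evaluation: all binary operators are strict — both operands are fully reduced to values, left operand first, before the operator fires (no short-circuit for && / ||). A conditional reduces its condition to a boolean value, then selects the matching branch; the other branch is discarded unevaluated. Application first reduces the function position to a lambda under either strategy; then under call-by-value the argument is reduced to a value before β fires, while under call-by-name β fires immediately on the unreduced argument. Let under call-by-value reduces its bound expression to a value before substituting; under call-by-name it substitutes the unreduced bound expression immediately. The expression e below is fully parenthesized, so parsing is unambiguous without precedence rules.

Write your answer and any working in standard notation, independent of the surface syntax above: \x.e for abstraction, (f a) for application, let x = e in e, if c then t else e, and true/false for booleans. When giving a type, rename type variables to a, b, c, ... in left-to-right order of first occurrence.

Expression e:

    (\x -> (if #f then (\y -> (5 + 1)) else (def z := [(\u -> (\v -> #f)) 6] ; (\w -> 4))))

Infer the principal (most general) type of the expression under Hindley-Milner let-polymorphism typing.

Answer: a -> b -> Int

Trace:
  unify Bool ~ Bool
  unify Int ~ Int
  unify Int ~ Int
\y._ : b -> Int
\v._ : d -> Bool
\u._ : c -> d -> Bool
  unify c -> d -> Bool ~ Int -> e
  unify c ~ Int
  unify d -> Bool ~ e
_ _ : d -> Bool
let z : forall. d -> Bool
\w._ : f -> Int
  unify b -> Int ~ f -> Int
  unify b ~ f
  unify Int ~ Int
\x._ : a -> f -> Int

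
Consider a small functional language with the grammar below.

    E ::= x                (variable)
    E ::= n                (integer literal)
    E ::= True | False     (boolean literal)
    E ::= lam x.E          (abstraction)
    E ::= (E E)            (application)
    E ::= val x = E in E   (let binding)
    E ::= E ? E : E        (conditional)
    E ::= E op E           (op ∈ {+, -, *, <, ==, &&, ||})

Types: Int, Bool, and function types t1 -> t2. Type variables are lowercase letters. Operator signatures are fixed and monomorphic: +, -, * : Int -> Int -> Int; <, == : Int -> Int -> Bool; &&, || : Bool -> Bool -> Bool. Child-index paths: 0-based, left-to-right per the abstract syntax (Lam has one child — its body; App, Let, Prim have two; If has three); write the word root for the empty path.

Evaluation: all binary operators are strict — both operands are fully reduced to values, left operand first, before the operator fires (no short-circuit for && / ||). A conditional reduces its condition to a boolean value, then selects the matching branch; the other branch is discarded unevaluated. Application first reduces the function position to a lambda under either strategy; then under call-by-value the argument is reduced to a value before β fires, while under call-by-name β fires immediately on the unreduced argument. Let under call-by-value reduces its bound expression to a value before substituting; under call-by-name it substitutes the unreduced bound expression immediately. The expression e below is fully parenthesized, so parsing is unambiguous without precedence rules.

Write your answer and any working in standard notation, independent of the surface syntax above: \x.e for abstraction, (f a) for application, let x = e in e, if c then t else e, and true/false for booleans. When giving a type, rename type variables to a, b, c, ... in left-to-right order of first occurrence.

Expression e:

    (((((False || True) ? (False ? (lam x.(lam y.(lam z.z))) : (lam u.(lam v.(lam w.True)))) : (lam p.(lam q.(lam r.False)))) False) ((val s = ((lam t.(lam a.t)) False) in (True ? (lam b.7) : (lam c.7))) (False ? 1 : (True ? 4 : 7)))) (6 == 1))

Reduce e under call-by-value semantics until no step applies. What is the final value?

Answer: true

Derivation:
step 0: ((((if (false || true) then (if false then (\x.(\y.(\z.z))) else (\u.(\v.(\w.true)))) else (\p.(\q.(\r.false)))) false) ((let s = ((\t.(\a.t)) false) in (if true then (\b.7) else (\c.7))) (if false then 1 else (if true then 4 else 7)))) (6 == 1))
step 1: [delta@0.0.0.0] ((((if true then (if false then (\x.(\y.(\z.z))) else (\u.(\v.(\w.true)))) else (\p.(\q.(\r.false)))) false) ((let s = ((\t.(\a.t)) false) in (if true then (\b.7) else (\c.7))) (if false then 1 else (if true then 4 else 7)))) (6 == 1))
step 2: [if@0.0.0] ((((if false then (\x.(\y.(\z.z))) else (\u.(\v.(\w.true)))) false) ((let s = ((\t.(\a.t)) false) in (if true then (\b.7) else (\c.7))) (if false then 1 else (if true then 4 else 7)))) (6 == 1))
step 3: [if@0.0.0] ((((\u.(\v.(\w.true))) false) ((let s = ((\t.(\a.t)) false) in (if true then (\b.7) else (\c.7))) (if false then 1 else (if true then 4 else 7)))) (6 == 1))
step 4: [beta@0.0] (((\v.(\w.true)) ((let s = ((\t.(\a.t)) false) in (if true then (\b.7) else (\c.7))) (if false then 1 else (if true then 4 else 7)))) (6 == 1))
step 5: [beta@0.1.0.0] (((\v.(\w.true)) ((let s = (\a.false) in (if true then (\b.7) else (\c.7))) (if false then 1 else (if true then 4 else 7)))) (6 == 1))
step 6: [let@0.1.0] (((\v.(\w.true)) ((if true then (\b.7) else (\c.7)) (if false then 1 else (if true then 4 else 7)))) (6 == 1))
step 7: [if@0.1.0] (((\v.(\w.true)) ((\b.7) (if false then 1 else (if true then 4 else 7)))) (6 == 1))
step 8: [if@0.1.1] (((\v.(\w.true)) ((\b.7) (if true then 4 else 7))) (6 == 1))
step 9: [if@0.1.1] (((\v.(\w.true)) ((\b.7) 4)) (6 == 1))
step 10: [beta@0.1] (((\v.(\w.true)) 7) (6 == 1))
step 11: [beta@0] ((\w.true) (6 == 1))
step 12: [delta@1] ((\w.true) false)
step 13: [beta@root] true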